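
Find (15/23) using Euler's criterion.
(15/23) = 15^{11} mod 23 = -1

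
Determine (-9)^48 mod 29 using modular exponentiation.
Using Fermat: (-9)^{28} ≡ 1 mod 29. 48 ≡ 20 mod 28. So (-9)^{48} ≡ (-9)^{20} ≡ 16 mod 29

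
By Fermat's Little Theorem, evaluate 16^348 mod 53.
By Fermat: 16^{52} ≡ 1 mod 53. 348 ≡ 36 mod 52. So 16^{348} ≡ 16^{36} ≡ 46 mod 53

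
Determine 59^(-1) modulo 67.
Since 67 is prime, by Fermat 59^(-1) ≡ 59^{65} ≡ 25 (mod 67). Verify: 59 × 25 = 1475 ≡ 1 (mod 67)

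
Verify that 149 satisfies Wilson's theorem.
(148)! mod 149 = 148. Since this equals -1 (mod 149), Wilson confirms 149 is prime.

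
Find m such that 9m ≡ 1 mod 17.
Since 17 is prime, by Fermat 9^(-1) ≡ 9^{15} ≡ 2 mod 17. Verify: 9 × 2 = 18 ≡ 1 mod 17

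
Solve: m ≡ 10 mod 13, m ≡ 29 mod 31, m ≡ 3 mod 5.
M = 13 × 31 × 5 = 2015. M₁ = 155, y₁ ≡ 12 mod 13. M₂ = 65, y₂ ≡ 21 mod 31. M₃ = 403, y₃ ≡ 2 mod 5. m = 10×155×12 + 29×65×21 + 3×403×2 ≡ 153 mod 2015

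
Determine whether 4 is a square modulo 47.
By Euler's criterion: 4^{23} ≡ 1 (mod 47). Since this equals 1, 4 is a QR.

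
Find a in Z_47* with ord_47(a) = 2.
46 has order 2 mod 47 since 46^{2} ≡ 1 mod 47 and no smaller power works.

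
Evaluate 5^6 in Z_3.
Using Fermat: 5^{2} ≡ 1 mod 3. 6 ≡ 0 mod 2. So 5^{6} ≡ 5^{0} ≡ 1 mod 3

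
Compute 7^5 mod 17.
By repeated squaring mod 17: 7^{1}≡7, 7^{2}≡15, 7^{4}≡4. Then 7^{5} = 7^{4+1} ≡ 4 × 7 ≡ 11 mod 17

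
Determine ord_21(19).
Powers of 19 mod 21: 19^1≡19, 19^2≡4, 19^3≡13, 19^4≡16, 19^5≡10, 19^6≡1. Order = 6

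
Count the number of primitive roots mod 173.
A prime p has φ(p-1) primitive roots; here φ(172) = 84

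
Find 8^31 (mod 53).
By repeated squaring (mod 53): 8^{1}≡8, 8^{2}≡11, 8^{4}≡15, 8^{8}≡13, 8^{16}≡10. Then 8^{31} = 8^{16+8+4+2+1} ≡ 10 × 13 × 15 × 11 × 8 ≡ 39 (mod 53)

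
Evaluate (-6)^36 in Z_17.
Using Fermat: (-6)^{16} ≡ 1 mod 17. 36 ≡ 4 mod 16. So (-6)^{36} ≡ (-6)^{4} ≡ 4 mod 17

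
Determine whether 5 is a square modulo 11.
By Euler's criterion: 5^{5} ≡ 1 mod 11. Since this equals 1, 5 is a QR.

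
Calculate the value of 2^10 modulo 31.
By repeated squaring (mod 31): 2^{1}≡2, 2^{2}≡4, 2^{4}≡16, 2^{8}≡8. Then 2^{10} = 2^{8+2} ≡ 8 × 4 ≡ 1 (mod 31)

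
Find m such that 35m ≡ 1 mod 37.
Since 37 is prime, by Fermat 35^(-1) ≡ 35^{35} ≡ 18 mod 37. Verify: 35 × 18 = 630 ≡ 1 mod 37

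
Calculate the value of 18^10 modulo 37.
By repeated squaring (mod 37): 18^{1}≡18, 18^{2}≡28, 18^{4}≡7, 18^{8}≡12. Then 18^{10} = 18^{8+2} ≡ 12 × 28 ≡ 3 (mod 37)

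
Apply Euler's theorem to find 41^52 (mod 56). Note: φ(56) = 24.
By Euler: 41^{24} ≡ 1 (mod 56) since gcd(41, 56) = 1. 52 = 2×24 + 4. So 41^{52} ≡ 41^{4} ≡ 1 (mod 56)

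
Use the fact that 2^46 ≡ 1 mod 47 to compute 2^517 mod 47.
By Fermat: 2^{46} ≡ 1 mod 47. 517 ≡ 11 mod 46. So 2^{517} ≡ 2^{11} ≡ 27 mod 47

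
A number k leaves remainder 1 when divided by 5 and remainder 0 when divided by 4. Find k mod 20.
M = 5 × 4 = 20. M₁ = 4, y₁ ≡ 4 mod 5. M₂ = 5, y₂ ≡ 1 mod 4. k = 1×4×4 + 0×5×1 ≡ 16 mod 20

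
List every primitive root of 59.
There are φ(58) = 28 primitive roots mod 59: {2, 6, 8, 10, 11, 13, 14, 18, 23, 24, 30, 31, 32, 33, 34, 37, 38, 39, 40, 42, 43, 44, 47, 50, 52, 54, 55, 56}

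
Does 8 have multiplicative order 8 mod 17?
Powers of 8 mod 17: 8^1≡8, 8^2≡13, 8^3≡2, 8^4≡16, 8^5≡9, 8^6≡4, 8^7≡15, 8^8≡1. First k with 8^k≡1 is k=8. Yes, ord_17(8) = 8.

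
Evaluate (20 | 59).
(20/59) = 20^{29} mod 59 = 1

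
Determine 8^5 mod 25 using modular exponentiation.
By repeated squaring mod 25: 8^{1}≡8, 8^{2}≡14, 8^{4}≡21. Then 8^{5} = 8^{4+1} ≡ 21 × 8 ≡ 18 mod 25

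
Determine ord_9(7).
Powers of 7 mod 9: 7^1≡7, 7^2≡4, 7^3≡1. Order = 3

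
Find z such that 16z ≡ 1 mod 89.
Since 89 is prime, by Fermat 16^(-1) ≡ 16^{87} ≡ 39 mod 89. Verify: 16 × 39 = 624 ≡ 1 mod 89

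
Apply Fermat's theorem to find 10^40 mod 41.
By Fermat's Little Theorem, 10^{40} ≡ 1 mod 41 since 41 is prime and gcd(10, 41) = 1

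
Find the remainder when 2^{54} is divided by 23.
By Fermat: 2^{22} ≡ 1 mod 23. 54 = 2×22 + 10. So 2^{54} ≡ 2^{10} ≡ 12 mod 23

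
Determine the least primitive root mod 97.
g = 5. Powers: [5, 25, 28, 43, 21, 8, 40, ...] generates all 96 non-zero residues.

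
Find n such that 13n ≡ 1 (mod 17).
Since 17 is prime, by Fermat 13^(-1) ≡ 13^{15} ≡ 4 (mod 17). Verify: 13 × 4 = 52 ≡ 1 (mod 17)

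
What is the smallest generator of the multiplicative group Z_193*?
g = 5. Powers: [5, 25, 125, 46, 37, 185, 153, 186, 158, 18, ...] generates all 192 non-zero residues.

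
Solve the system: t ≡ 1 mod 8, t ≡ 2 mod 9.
M = 8 × 9 = 72. M₁ = 9, y₁ ≡ 1 mod 8. M₂ = 8, y₂ ≡ 8 mod 9. t = 1×9×1 + 2×8×8 ≡ 65 mod 72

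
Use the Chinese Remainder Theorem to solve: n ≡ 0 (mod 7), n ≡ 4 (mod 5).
M = 7 × 5 = 35. M₁ = 5, y₁ ≡ 3 (mod 7). M₂ = 7, y₂ ≡ 3 (mod 5). n = 0×5×3 + 4×7×3 ≡ 14 (mod 35)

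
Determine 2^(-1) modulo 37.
Since 37 is prime, by Fermat 2^(-1) ≡ 2^{35} ≡ 19 mod 37. Verify: 2 × 19 = 38 ≡ 1 mod 37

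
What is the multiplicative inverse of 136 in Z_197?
Since 197 is prime, by Fermat 136^(-1) ≡ 136^{195} ≡ 155 mod 197. Verify: 136 × 155 = 21080 ≡ 1 mod 197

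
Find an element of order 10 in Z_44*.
35 has order 10 mod 44 since 35^{10} ≡ 1 mod 44 and no smaller power works.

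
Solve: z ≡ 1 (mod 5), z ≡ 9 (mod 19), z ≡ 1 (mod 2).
M = 5 × 19 × 2 = 190. M₁ = 38, y₁ ≡ 2 (mod 5). M₂ = 10, y₂ ≡ 2 (mod 19). M₃ = 95, y₃ ≡ 1 (mod 2). z = 1×38×2 + 9×10×2 + 1×95×1 ≡ 161 (mod 190)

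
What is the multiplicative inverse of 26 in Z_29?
Since 29 is prime, by Fermat 26^(-1) ≡ 26^{27} ≡ 19 (mod 29). Verify: 26 × 19 = 494 ≡ 1 (mod 29)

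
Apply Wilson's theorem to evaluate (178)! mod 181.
(180)! = (178)! × (179) × (180) ≡ -1 mod 181. So (178)! ≡ -1 × [(180)(179)]^(-1) ≡ 90 mod 181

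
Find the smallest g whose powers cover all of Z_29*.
g = 2. Powers: [2, 4, 8, 16, 3, 6, 12, 24, 19, ...] generates all 28 non-zero residues.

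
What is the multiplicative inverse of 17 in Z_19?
Since 19 is prime, by Fermat 17^(-1) ≡ 17^{17} ≡ 9 (mod 19). Verify: 17 × 9 = 153 ≡ 1 (mod 19)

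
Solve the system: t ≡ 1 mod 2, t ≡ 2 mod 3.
M = 2 × 3 = 6. M₁ = 3, y₁ ≡ 1 mod 2. M₂ = 2, y₂ ≡ 2 mod 3. t = 1×3×1 + 2×2×2 ≡ 5 mod 6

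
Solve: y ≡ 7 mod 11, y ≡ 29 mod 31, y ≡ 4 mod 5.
M = 11 × 31 × 5 = 1705. M₁ = 155, y₁ ≡ 1 mod 11. M₂ = 55, y₂ ≡ 22 mod 31. M₃ = 341, y₃ ≡ 1 mod 5. y = 7×155×1 + 29×55×22 + 4×341×1 ≡ 29 mod 1705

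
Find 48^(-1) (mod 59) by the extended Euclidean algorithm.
Extended GCD: 48(16) + 59(-13) = 1. So 48^(-1) ≡ 16 (mod 59). Verify: 48 × 16 = 768 ≡ 1 (mod 59)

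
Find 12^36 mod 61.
By repeated squaring mod 61: 12^{1}≡12, 12^{2}≡22, 12^{4}≡57, 12^{8}≡16, 12^{16}≡12, 12^{32}≡22. Then 12^{36} = 12^{32+4} ≡ 22 × 57 ≡ 34 mod 61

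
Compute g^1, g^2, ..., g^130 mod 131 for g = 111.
111^1, 111^2, ..., 111^{130} mod 131: [111, 7, 122, 49, 68, 81, 83, 43, 57, 39, 6, 11, 42, 77, 32, 15, 93, 105, 127, 80, 103, 36, 66, 121, 69, 61, 90, 34, 106, 107, 87, 94, 85, 3, 71, 21, 104, 16, 73, 112, 118, 129, 40, 117, 18, 33, 126, 100, 96, 45, 17, 53, 119, 109, 47, 108, 67, 101, 76, 52, 8, 102, 56, 59, 130, 20, 124, 9, 82, 63, 50, 48, 88, 74, 92, 125, 120, 89, 54, 99, 116, 38, 26, 4, 51, 28, 95, 65, 10, 62, 70, 41, 97, 25, 24, 44, 37, 46, 128, 60, 110, 27, 115, 58, 19, 13, 2, 91, 14, 113, 98, 5, 31, 35, 86, 114, 78, 12, 22, 84, 23, 64, 30, 55, 79, 123, 29, 75, 72, 1]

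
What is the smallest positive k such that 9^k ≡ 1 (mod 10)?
Powers of 9 mod 10: 9^1≡9, 9^2≡1. ord_10(9) = 2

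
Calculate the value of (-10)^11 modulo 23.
By repeated squaring (mod 23): (-10)^{1}≡13, (-10)^{2}≡8, (-10)^{4}≡18, (-10)^{8}≡2. Then (-10)^{11} = (-10)^{8+2+1} ≡ 2 × 8 × 13 ≡ 1 (mod 23)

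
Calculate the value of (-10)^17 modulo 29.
By repeated squaring mod 29: (-10)^{1}≡19, (-10)^{2}≡13, (-10)^{4}≡24, (-10)^{8}≡25, (-10)^{16}≡16. Then (-10)^{17} = (-10)^{16+1} ≡ 16 × 19 ≡ 14 mod 29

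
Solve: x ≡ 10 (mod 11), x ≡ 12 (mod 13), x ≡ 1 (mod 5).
M = 11 × 13 × 5 = 715. M₁ = 65, y₁ ≡ 10 (mod 11). M₂ = 55, y₂ ≡ 9 (mod 13). M₃ = 143, y₃ ≡ 2 (mod 5). x = 10×65×10 + 12×55×9 + 1×143×2 ≡ 571 (mod 715)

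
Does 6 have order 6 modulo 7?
6^{2} ≡ 1 (mod 7) and 2 < 6, so ord_7(6) = 2 ≠ 6 and 6 is not a primitive root.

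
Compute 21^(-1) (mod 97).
Since 97 is prime, by Fermat 21^(-1) ≡ 21^{95} ≡ 37 (mod 97). Verify: 21 × 37 = 777 ≡ 1 (mod 97)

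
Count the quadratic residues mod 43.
Exactly half the non-zero residues mod a prime are QRs: (43-1)/2 = 21.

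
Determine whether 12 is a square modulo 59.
By Euler's criterion: 12^{29} ≡ 1 mod 59. Since this equals 1, 12 is a QR.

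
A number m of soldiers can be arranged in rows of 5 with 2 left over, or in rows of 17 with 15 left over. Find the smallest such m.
M = 5 × 17 = 85. M₁ = 17, y₁ ≡ 3 (mod 5). M₂ = 5, y₂ ≡ 7 (mod 17). m = 2×17×3 + 15×5×7 ≡ 32 (mod 85)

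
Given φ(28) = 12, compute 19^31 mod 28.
By Euler: 19^{12} ≡ 1 mod 28 since gcd(19, 28) = 1. 31 = 2×12 + 7. So 19^{31} ≡ 19^{7} ≡ 19 mod 28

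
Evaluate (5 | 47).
(5/47) = 5^{23} mod 47 = -1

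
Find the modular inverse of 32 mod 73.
Since 73 is prime, by Fermat 32^(-1) ≡ 32^{71} ≡ 16 mod 73. Verify: 32 × 16 = 512 ≡ 1 mod 73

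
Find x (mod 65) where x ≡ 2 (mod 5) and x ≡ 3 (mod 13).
M = 5 × 13 = 65. M₁ = 13, y₁ ≡ 2 (mod 5). M₂ = 5, y₂ ≡ 8 (mod 13). x = 2×13×2 + 3×5×8 ≡ 42 (mod 65)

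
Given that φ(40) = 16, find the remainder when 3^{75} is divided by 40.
By Euler: 3^{16} ≡ 1 mod 40 since gcd(3, 40) = 1. 75 = 4×16 + 11. So 3^{75} ≡ 3^{11} ≡ 27 mod 40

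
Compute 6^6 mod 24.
By repeated squaring (mod 24): 6^{1}≡6, 6^{2}≡12, 6^{4}≡0. Then 6^{6} = 6^{4+2} ≡ 0 × 12 ≡ 0 (mod 24)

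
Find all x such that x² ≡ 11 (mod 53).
The square roots of 11 mod 53 are 8 and 45. Verify: 8² = 64 ≡ 11 (mod 53)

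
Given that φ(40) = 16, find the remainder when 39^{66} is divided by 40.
By Euler: 39^{16} ≡ 1 (mod 40) since gcd(39, 40) = 1. 66 = 4×16 + 2. So 39^{66} ≡ 39^{2} ≡ 1 (mod 40)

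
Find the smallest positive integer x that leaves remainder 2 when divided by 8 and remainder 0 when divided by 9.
M = 8 × 9 = 72. M₁ = 9, y₁ ≡ 1 (mod 8). M₂ = 8, y₂ ≡ 8 (mod 9). x = 2×9×1 + 0×8×8 ≡ 18 (mod 72)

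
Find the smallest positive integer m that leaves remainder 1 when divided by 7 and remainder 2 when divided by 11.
M = 7 × 11 = 77. M₁ = 11, y₁ ≡ 2 (mod 7). M₂ = 7, y₂ ≡ 8 (mod 11). m = 1×11×2 + 2×7×8 ≡ 57 (mod 77)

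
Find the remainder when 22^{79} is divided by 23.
By Fermat: 22^{22} ≡ 1 (mod 23). 79 = 3×22 + 13. So 22^{79} ≡ 22^{13} ≡ 22 (mod 23)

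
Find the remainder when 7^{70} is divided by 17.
By Fermat: 7^{16} ≡ 1 (mod 17). 70 = 4×16 + 6. So 7^{70} ≡ 7^{6} ≡ 9 (mod 17)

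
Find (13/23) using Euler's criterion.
(13/23) = 13^{11} mod 23 = 1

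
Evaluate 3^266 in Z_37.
Using Fermat: 3^{36} ≡ 1 mod 37. 266 ≡ 14 mod 36. So 3^{266} ≡ 3^{14} ≡ 16 mod 37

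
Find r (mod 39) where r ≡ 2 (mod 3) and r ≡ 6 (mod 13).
M = 3 × 13 = 39. M₁ = 13, y₁ ≡ 1 (mod 3). M₂ = 3, y₂ ≡ 9 (mod 13). r = 2×13×1 + 6×3×9 ≡ 32 (mod 39)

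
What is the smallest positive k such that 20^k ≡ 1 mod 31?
Powers of 20 mod 31: 20^1≡20, 20^2≡28, 20^3≡2, 20^4≡9, 20^5≡25, 20^6≡4, 20^7≡18, 20^8≡19, 20^9≡8, 20^10≡5, 20^11≡7, 20^12≡16, 20^13≡10, 20^14≡14, 20^15≡1. So the order of 20 is 15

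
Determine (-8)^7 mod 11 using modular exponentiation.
By repeated squaring (mod 11): (-8)^{1}≡3, (-8)^{2}≡9, (-8)^{4}≡4. Then (-8)^{7} = (-8)^{4+2+1} ≡ 4 × 9 × 3 ≡ 9 (mod 11)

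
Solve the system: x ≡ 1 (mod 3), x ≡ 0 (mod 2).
M = 3 × 2 = 6. M₁ = 2, y₁ ≡ 2 (mod 3). M₂ = 3, y₂ ≡ 1 (mod 2). x = 1×2×2 + 0×3×1 ≡ 4 (mod 6)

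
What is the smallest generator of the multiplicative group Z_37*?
g = 2. For each prime q|36: 2^{18}≡36, 2^{12}≡26, none ≡ 1, so ord_37(2) = 36 and 2 is a primitive root.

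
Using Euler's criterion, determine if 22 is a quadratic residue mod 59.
By Euler's criterion: 22^{29} ≡ 1 (mod 59). Since this equals 1, 22 is a QR.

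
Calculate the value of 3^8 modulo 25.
By repeated squaring (mod 25): 3^{1}≡3, 3^{2}≡9, 3^{4}≡6, 3^{8}≡11. So 3^{8} ≡ 11 (mod 25)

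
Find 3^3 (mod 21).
3^{3} = 27 ≡ 6 (mod 21)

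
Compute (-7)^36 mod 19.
Using Fermat: (-7)^{18} ≡ 1 mod 19. 36 ≡ 0 mod 18. So (-7)^{36} ≡ (-7)^{0} ≡ 1 mod 19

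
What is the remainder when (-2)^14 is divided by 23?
By repeated squaring (mod 23): (-2)^{1}≡21, (-2)^{2}≡4, (-2)^{4}≡16, (-2)^{8}≡3. Then (-2)^{14} = (-2)^{8+4+2} ≡ 3 × 16 × 4 ≡ 8 (mod 23)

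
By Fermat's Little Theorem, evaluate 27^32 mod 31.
By Fermat: 27^{30} ≡ 1 mod 31. So 27^{32} = 27^{30} · 27^{2} ≡ 27^{2} ≡ 16 mod 31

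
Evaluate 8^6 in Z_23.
By repeated squaring mod 23: 8^{1}≡8, 8^{2}≡18, 8^{4}≡2. Then 8^{6} = 8^{4+2} ≡ 2 × 18 ≡ 13 mod 23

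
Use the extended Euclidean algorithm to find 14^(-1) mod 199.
Extended GCD: 14(-71) + 199(5) = 1. So 14^(-1) ≡ -71 ≡ 128 mod 199. Verify: 14 × 128 = 1792 ≡ 1 mod 199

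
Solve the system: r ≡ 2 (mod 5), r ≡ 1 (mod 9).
M = 5 × 9 = 45. M₁ = 9, y₁ ≡ 4 (mod 5). M₂ = 5, y₂ ≡ 2 (mod 9). r = 2×9×4 + 1×5×2 ≡ 37 (mod 45)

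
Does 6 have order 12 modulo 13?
ord_13(6) divides 12. For each prime q|12: 6^{6}≡12, 6^{4}≡9, none ≡ 1. So 6 has order 12 and is a primitive root mod 13.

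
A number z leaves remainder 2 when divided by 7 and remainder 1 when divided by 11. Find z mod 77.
M = 7 × 11 = 77. M₁ = 11, y₁ ≡ 2 mod 7. M₂ = 7, y₂ ≡ 8 mod 11. z = 2×11×2 + 1×7×8 ≡ 23 mod 77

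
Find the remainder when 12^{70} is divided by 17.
By Fermat: 12^{16} ≡ 1 mod 17. 70 = 4×16 + 6. So 12^{70} ≡ 12^{6} ≡ 2 mod 17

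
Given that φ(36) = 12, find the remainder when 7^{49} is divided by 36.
By Euler: 7^{12} ≡ 1 mod 36 since gcd(7, 36) = 1. 49 = 4×12 + 1. So 7^{49} ≡ 7^{1} ≡ 7 mod 36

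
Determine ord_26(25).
Powers of 25 mod 26: 25^1≡25, 25^2≡1. ord_26(25) = 2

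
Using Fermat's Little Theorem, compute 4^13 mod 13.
By Fermat: 4^{12} ≡ 1 mod 13. So 4^{13} = 4^{12} · 4^{1} ≡ 4^{1} ≡ 4 mod 13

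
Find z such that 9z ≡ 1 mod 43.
Since 43 is prime, by Fermat 9^(-1) ≡ 9^{41} ≡ 24 mod 43. Verify: 9 × 24 = 216 ≡ 1 mod 43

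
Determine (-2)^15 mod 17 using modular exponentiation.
By repeated squaring mod 17: (-2)^{1}≡15, (-2)^{2}≡4, (-2)^{4}≡16, (-2)^{8}≡1. Then (-2)^{15} = (-2)^{8+4+2+1} ≡ 1 × 16 × 4 × 15 ≡ 8 mod 17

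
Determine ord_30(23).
Powers of 23 mod 30: 23^1≡23, 23^2≡19, 23^3≡17, 23^4≡1. So the order of 23 is 4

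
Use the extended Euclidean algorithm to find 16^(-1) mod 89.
Extended GCD: 16(39) + 89(-7) = 1. So 16^(-1) ≡ 39 (mod 89). Verify: 16 × 39 = 624 ≡ 1 (mod 89)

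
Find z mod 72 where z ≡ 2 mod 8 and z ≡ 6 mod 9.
M = 8 × 9 = 72. M₁ = 9, y₁ ≡ 1 mod 8. M₂ = 8, y₂ ≡ 8 mod 9. z = 2×9×1 + 6×8×8 ≡ 42 mod 72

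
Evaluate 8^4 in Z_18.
8^{4} = 4096 ≡ 10 (mod 18)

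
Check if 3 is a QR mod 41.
By Euler's criterion: 3^{20} ≡ 40 (mod 41). Since this equals -1 (≡ 40), 3 is not a QR.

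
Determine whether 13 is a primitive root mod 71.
ord_71(13) divides 70. For each prime q|70: 13^{35}≡70, 13^{14}≡25, 13^{10}≡20, none ≡ 1. So 13 has order 70 and is a primitive root mod 71.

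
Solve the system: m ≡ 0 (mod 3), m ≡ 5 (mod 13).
M = 3 × 13 = 39. M₁ = 13, y₁ ≡ 1 (mod 3). M₂ = 3, y₂ ≡ 9 (mod 13). m = 0×13×1 + 5×3×9 ≡ 18 (mod 39)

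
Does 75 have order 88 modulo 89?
ord_89(75) divides 88. For each prime q|88: 75^{44}≡88, 75^{8}≡45, none ≡ 1. So 75 has order 88 and is a primitive root mod 89.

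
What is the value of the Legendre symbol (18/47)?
(18/47) = 18^{23} mod 47 = 1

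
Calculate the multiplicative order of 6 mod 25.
Powers of 6 mod 25: 6^1≡6, 6^2≡11, 6^3≡16, 6^4≡21, 6^5≡1. So the order of 6 is 5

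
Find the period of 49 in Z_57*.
Powers of 49 mod 57: 49^1≡49, 49^2≡7, 49^3≡1. So the order of 49 is 3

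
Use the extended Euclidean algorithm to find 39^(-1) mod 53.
Extended GCD: 39(-19) + 53(14) = 1. So 39^(-1) ≡ -19 ≡ 34 (mod 53). Verify: 39 × 34 = 1326 ≡ 1 (mod 53)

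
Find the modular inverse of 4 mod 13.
Since 13 is prime, by Fermat 4^(-1) ≡ 4^{11} ≡ 10 (mod 13). Verify: 4 × 10 = 40 ≡ 1 (mod 13)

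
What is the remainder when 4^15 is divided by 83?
By repeated squaring mod 83: 4^{1}≡4, 4^{2}≡16, 4^{4}≡7, 4^{8}≡49. Then 4^{15} = 4^{8+4+2+1} ≡ 49 × 7 × 16 × 4 ≡ 40 mod 83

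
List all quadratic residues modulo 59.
Quadratic residues modulo 59: {1, 3, 4, 5, 7, 9, 12, 15, 16, 17, 19, 20, 21, 22, 25, 26, 27, 28, 29, 35, 36, 41, 45, 46, 48, 49, 51, 53, 57}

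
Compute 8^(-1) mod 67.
Since 67 is prime, by Fermat 8^(-1) ≡ 8^{65} ≡ 42 mod 67. Verify: 8 × 42 = 336 ≡ 1 mod 67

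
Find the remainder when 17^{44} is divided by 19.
By Fermat: 17^{18} ≡ 1 mod 19. 44 = 2×18 + 8. So 17^{44} ≡ 17^{8} ≡ 9 mod 19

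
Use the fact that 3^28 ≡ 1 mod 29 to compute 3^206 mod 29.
By Fermat: 3^{28} ≡ 1 mod 29. 206 ≡ 10 mod 28. So 3^{206} ≡ 3^{10} ≡ 5 mod 29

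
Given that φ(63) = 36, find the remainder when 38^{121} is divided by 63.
By Euler: 38^{36} ≡ 1 mod 63 since gcd(38, 63) = 1. 121 = 3×36 + 13. So 38^{121} ≡ 38^{13} ≡ 38 mod 63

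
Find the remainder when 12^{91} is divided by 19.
By Fermat: 12^{18} ≡ 1 (mod 19). 91 = 5×18 + 1. So 12^{91} ≡ 12^{1} ≡ 12 (mod 19)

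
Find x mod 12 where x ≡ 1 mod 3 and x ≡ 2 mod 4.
M = 3 × 4 = 12. M₁ = 4, y₁ ≡ 1 mod 3. M₂ = 3, y₂ ≡ 3 mod 4. x = 1×4×1 + 2×3×3 ≡ 10 mod 12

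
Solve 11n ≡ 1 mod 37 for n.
Since 37 is prime, by Fermat 11^(-1) ≡ 11^{35} ≡ 27 mod 37. Verify: 11 × 27 = 297 ≡ 1 mod 37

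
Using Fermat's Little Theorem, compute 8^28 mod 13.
By Fermat: 8^{12} ≡ 1 (mod 13). 28 = 2×12 + 4. So 8^{28} ≡ 8^{4} ≡ 1 (mod 13)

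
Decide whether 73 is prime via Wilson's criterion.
(72)! mod 73 = 72. Since 72 ≡ -1 mod 73, 73 is prime.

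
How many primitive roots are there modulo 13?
There are φ(13-1) = φ(12) = 4 primitive roots modulo 13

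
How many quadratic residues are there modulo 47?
For prime 47, there are (p-1)/2 = (47-1)/2 = 23 quadratic residues (excluding 0).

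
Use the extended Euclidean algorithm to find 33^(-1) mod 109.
Extended GCD: 33(-33) + 109(10) = 1. So 33^(-1) ≡ -33 ≡ 76 (mod 109). Verify: 33 × 76 = 2508 ≡ 1 (mod 109)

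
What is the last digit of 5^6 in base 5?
By repeated squaring (mod 5): 5^{1}≡0, 5^{2}≡0, 5^{4}≡0. Then 5^{6} = 5^{4+2} ≡ 0 × 0 ≡ 0 (mod 5)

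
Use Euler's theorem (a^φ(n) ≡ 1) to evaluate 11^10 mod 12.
By Euler: 11^{4} ≡ 1 mod 12 since gcd(11, 12) = 1. 10 = 2×4 + 2. So 11^{10} ≡ 11^{2} ≡ 1 mod 12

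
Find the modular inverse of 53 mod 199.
Since 199 is prime, by Fermat 53^(-1) ≡ 53^{197} ≡ 184 mod 199. Verify: 53 × 184 = 9752 ≡ 1 mod 199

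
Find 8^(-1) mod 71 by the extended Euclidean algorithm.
Extended GCD: 8(9) + 71(-1) = 1. So 8^(-1) ≡ 9 mod 71. Verify: 8 × 9 = 72 ≡ 1 mod 71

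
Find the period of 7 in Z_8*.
Powers of 7 mod 8: 7^1≡7, 7^2≡1. So the order of 7 is 2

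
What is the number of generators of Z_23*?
A prime p has φ(p-1) primitive roots; here φ(22) = 10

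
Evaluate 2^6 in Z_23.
By repeated squaring mod 23: 2^{1}≡2, 2^{2}≡4, 2^{4}≡16. Then 2^{6} = 2^{4+2} ≡ 16 × 4 ≡ 18 mod 23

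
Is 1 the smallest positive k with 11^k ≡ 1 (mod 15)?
Powers of 11 mod 15: 11^1≡11, 11^2≡1. 11^1≡11≢1, so ord ≠ 1. No, the actual order is 2.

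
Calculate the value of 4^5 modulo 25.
By repeated squaring mod 25: 4^{1}≡4, 4^{2}≡16, 4^{4}≡6. Then 4^{5} = 4^{4+1} ≡ 6 × 4 ≡ 24 mod 25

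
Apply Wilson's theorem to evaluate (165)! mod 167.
(166)! = (165)! × (166) ≡ -1 mod 167. So (165)! ≡ -1 × (166)^(-1) ≡ (-1)×(-1) = 1 mod 167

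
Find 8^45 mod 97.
By repeated squaring mod 97: 8^{1}≡8, 8^{2}≡64, 8^{4}≡22, 8^{8}≡96, 8^{16}≡1, 8^{32}≡1. Then 8^{45} = 8^{32+8+4+1} ≡ 1 × 96 × 22 × 8 ≡ 18 mod 97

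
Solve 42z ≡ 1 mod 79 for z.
Since 79 is prime, by Fermat 42^(-1) ≡ 42^{77} ≡ 32 mod 79. Verify: 42 × 32 = 1344 ≡ 1 mod 79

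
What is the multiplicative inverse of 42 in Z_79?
Since 79 is prime, by Fermat 42^(-1) ≡ 42^{77} ≡ 32 (mod 79). Verify: 42 × 32 = 1344 ≡ 1 (mod 79)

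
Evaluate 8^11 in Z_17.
By repeated squaring mod 17: 8^{1}≡8, 8^{2}≡13, 8^{4}≡16, 8^{8}≡1. Then 8^{11} = 8^{8+2+1} ≡ 1 × 13 × 8 ≡ 2 mod 17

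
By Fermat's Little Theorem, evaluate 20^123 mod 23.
By Fermat: 20^{22} ≡ 1 (mod 23). 123 = 5×22 + 13. So 20^{123} ≡ 20^{13} ≡ 14 (mod 23)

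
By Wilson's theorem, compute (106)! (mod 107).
By Wilson's theorem, (106)! ≡ -1 ≡ 106 (mod 107)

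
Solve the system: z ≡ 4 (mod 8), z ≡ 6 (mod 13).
M = 8 × 13 = 104. M₁ = 13, y₁ ≡ 5 (mod 8). M₂ = 8, y₂ ≡ 5 (mod 13). z = 4×13×5 + 6×8×5 ≡ 84 (mod 104)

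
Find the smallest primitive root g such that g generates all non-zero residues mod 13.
g = 2. Powers: [2, 4, 8, 3, 6, 12, 11, 9, 5, 10, ...] generates all 12 non-zero residues.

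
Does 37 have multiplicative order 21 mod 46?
Powers of 37 mod 46: 37^1≡37, 37^2≡35, 37^3≡7, 37^4≡29, 37^5≡15, 37^6≡3, 37^7≡19, 37^8≡13, 37^9≡21, 37^10≡41, 37^11≡45, 37^12≡9, 37^13≡11, 37^14≡39, 37^15≡17, 37^16≡31, 37^17≡43, 37^18≡27, 37^19≡33, 37^20≡25, 37^21≡5, 37^22≡1. 37^21≡5≢1, so ord ≠ 21. No, the actual order is 22.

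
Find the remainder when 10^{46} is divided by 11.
By Fermat: 10^{10} ≡ 1 mod 11. 46 = 4×10 + 6. So 10^{46} ≡ 10^{6} ≡ 1 mod 11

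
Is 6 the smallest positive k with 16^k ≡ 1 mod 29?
Powers of 16 mod 29: 16^1≡16, 16^2≡24, 16^3≡7, 16^4≡25, 16^5≡23, 16^6≡20, 16^7≡1. 16^6≡20≢1, so ord ≠ 6. No, the actual order is 7.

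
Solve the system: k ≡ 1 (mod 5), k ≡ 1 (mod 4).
M = 5 × 4 = 20. M₁ = 4, y₁ ≡ 4 (mod 5). M₂ = 5, y₂ ≡ 1 (mod 4). k = 1×4×4 + 1×5×1 ≡ 1 (mod 20)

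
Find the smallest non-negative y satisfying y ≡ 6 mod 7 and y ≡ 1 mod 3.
M = 7 × 3 = 21. M₁ = 3, y₁ ≡ 5 mod 7. M₂ = 7, y₂ ≡ 1 mod 3. y = 6×3×5 + 1×7×1 ≡ 13 mod 21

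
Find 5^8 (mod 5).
By repeated squaring (mod 5): 5^{1}≡0, 5^{2}≡0, 5^{4}≡0, 5^{8}≡0. So 5^{8} ≡ 0 (mod 5)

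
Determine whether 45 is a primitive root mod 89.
45^{11} ≡ 1 mod 89 and 11 < 88, so ord_89(45) = 11 ≠ 88 and 45 is not a primitive root.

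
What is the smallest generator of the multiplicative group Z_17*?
g = 3. For each prime q|16: 3^{8}≡16, none ≡ 1, so ord_17(3) = 16 and 3 is a primitive root.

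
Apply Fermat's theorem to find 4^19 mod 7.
By Fermat: 4^{6} ≡ 1 mod 7. 19 = 3×6 + 1. So 4^{19} ≡ 4^{1} ≡ 4 mod 7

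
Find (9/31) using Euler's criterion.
(9/31) = 9^{15} mod 31 = 1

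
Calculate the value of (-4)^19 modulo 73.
By repeated squaring (mod 73): (-4)^{1}≡69, (-4)^{2}≡16, (-4)^{4}≡37, (-4)^{8}≡55, (-4)^{16}≡32. Then (-4)^{19} = (-4)^{16+2+1} ≡ 32 × 16 × 69 ≡ 69 (mod 73)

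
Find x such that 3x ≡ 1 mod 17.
Since 17 is prime, by Fermat 3^(-1) ≡ 3^{15} ≡ 6 mod 17. Verify: 3 × 6 = 18 ≡ 1 mod 17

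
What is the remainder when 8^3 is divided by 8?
8^{3} = 512 ≡ 0 (mod 8)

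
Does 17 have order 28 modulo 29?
17^{4} ≡ 1 mod 29 and 4 < 28, so ord_29(17) = 4 ≠ 28 and 17 is not a primitive root.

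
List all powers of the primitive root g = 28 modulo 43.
28^1, 28^2, ..., 28^{42} mod 43: [28, 10, 22, 14, 5, 11, 7, 24, 27, 25, 12, 35, 34, 6, 39, 17, 3, 41, 30, 23, 42, 15, 33, 21, 29, 38, 32, 36, 19, 16, 18, 31, 8, 9, 37, 4, 26, 40, 2, 13, 20, 1]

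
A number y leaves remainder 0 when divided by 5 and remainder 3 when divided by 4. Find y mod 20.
M = 5 × 4 = 20. M₁ = 4, y₁ ≡ 4 mod 5. M₂ = 5, y₂ ≡ 1 mod 4. y = 0×4×4 + 3×5×1 ≡ 15 mod 20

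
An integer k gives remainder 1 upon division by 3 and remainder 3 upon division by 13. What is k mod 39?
M = 3 × 13 = 39. M₁ = 13, y₁ ≡ 1 mod 3. M₂ = 3, y₂ ≡ 9 mod 13. k = 1×13×1 + 3×3×9 ≡ 16 mod 39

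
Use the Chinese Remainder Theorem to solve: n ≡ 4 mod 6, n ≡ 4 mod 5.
M = 6 × 5 = 30. M₁ = 5, y₁ ≡ 5 mod 6. M₂ = 6, y₂ ≡ 1 mod 5. n = 4×5×5 + 4×6×1 ≡ 4 mod 30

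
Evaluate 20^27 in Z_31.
By repeated squaring (mod 31): 20^{1}≡20, 20^{2}≡28, 20^{4}≡9, 20^{8}≡19, 20^{16}≡20. Then 20^{27} = 20^{16+8+2+1} ≡ 20 × 19 × 28 × 20 ≡ 16 (mod 31)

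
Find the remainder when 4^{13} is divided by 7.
By Fermat: 4^{6} ≡ 1 (mod 7). 13 = 2×6 + 1. So 4^{13} ≡ 4^{1} ≡ 4 (mod 7)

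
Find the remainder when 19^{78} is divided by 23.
By Fermat: 19^{22} ≡ 1 (mod 23). 78 = 3×22 + 12. So 19^{78} ≡ 19^{12} ≡ 4 (mod 23)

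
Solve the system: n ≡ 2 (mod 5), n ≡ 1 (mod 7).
M = 5 × 7 = 35. M₁ = 7, y₁ ≡ 3 (mod 5). M₂ = 5, y₂ ≡ 3 (mod 7). n = 2×7×3 + 1×5×3 ≡ 22 (mod 35)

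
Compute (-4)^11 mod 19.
By repeated squaring mod 19: (-4)^{1}≡15, (-4)^{2}≡16, (-4)^{4}≡9, (-4)^{8}≡5. Then (-4)^{11} = (-4)^{8+2+1} ≡ 5 × 16 × 15 ≡ 3 mod 19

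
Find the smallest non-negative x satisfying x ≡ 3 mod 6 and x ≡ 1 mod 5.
M = 6 × 5 = 30. M₁ = 5, y₁ ≡ 5 mod 6. M₂ = 6, y₂ ≡ 1 mod 5. x = 3×5×5 + 1×6×1 ≡ 21 mod 30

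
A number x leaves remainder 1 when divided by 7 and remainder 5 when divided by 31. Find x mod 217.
M = 7 × 31 = 217. M₁ = 31, y₁ ≡ 5 mod 7. M₂ = 7, y₂ ≡ 9 mod 31. x = 1×31×5 + 5×7×9 ≡ 36 mod 217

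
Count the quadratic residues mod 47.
Exactly half the non-zero residues mod a prime are QRs: (47-1)/2 = 23.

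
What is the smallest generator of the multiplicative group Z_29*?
g = 2. For each prime q|28: 2^{14}≡28, 2^{4}≡16, none ≡ 1, so ord_29(2) = 28 and 2 is a primitive root.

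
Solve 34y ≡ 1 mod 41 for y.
Since 41 is prime, by Fermat 34^(-1) ≡ 34^{39} ≡ 35 mod 41. Verify: 34 × 35 = 1190 ≡ 1 mod 41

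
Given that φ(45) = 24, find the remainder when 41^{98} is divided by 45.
By Euler: 41^{24} ≡ 1 mod 45 since gcd(41, 45) = 1. 98 = 4×24 + 2. So 41^{98} ≡ 41^{2} ≡ 16 mod 45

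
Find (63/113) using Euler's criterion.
(63/113) = 63^{56} mod 113 = 1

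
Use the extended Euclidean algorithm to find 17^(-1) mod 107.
Extended GCD: 17(-44) + 107(7) = 1. So 17^(-1) ≡ -44 ≡ 63 (mod 107). Verify: 17 × 63 = 1071 ≡ 1 (mod 107)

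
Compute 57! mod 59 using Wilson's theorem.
(58)! = (57)! × (58) ≡ -1 mod 59. So (57)! ≡ -1 × (58)^(-1) ≡ (-1)×(-1) = 1 mod 59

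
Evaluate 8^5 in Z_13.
By repeated squaring mod 13: 8^{1}≡8, 8^{2}≡12, 8^{4}≡1. Then 8^{5} = 8^{4+1} ≡ 1 × 8 ≡ 8 mod 13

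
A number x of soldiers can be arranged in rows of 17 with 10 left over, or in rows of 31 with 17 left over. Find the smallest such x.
M = 17 × 31 = 527. M₁ = 31, y₁ ≡ 11 mod 17. M₂ = 17, y₂ ≡ 11 mod 31. x = 10×31×11 + 17×17×11 ≡ 265 mod 527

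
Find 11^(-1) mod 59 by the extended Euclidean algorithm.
Extended GCD: 11(-16) + 59(3) = 1. So 11^(-1) ≡ -16 ≡ 43 mod 59. Verify: 11 × 43 = 473 ≡ 1 mod 59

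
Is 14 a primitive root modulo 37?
14^{12} ≡ 1 (mod 37) and 12 < 36, so ord_37(14) = 12 ≠ 36 and 14 is not a primitive root.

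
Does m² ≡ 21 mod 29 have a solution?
By Euler's criterion: 21^{14} ≡ 28 mod 29. Since this equals -1 (≡ 28), 21 is not a QR.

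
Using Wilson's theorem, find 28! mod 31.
(30)! = (28)! × (29) × (30) ≡ -1 (mod 31). So (28)! ≡ -1 × [(30)(29)]^(-1) ≡ 15 (mod 31)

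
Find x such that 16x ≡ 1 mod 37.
Since 37 is prime, by Fermat 16^(-1) ≡ 16^{35} ≡ 7 mod 37. Verify: 16 × 7 = 112 ≡ 1 mod 37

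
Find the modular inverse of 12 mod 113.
Since 113 is prime, by Fermat 12^(-1) ≡ 12^{111} ≡ 66 mod 113. Verify: 12 × 66 = 792 ≡ 1 mod 113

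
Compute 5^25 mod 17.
Using Fermat: 5^{16} ≡ 1 (mod 17). 25 ≡ 9 (mod 16). So 5^{25} ≡ 5^{9} ≡ 12 (mod 17)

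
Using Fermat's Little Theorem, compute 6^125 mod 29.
By Fermat: 6^{28} ≡ 1 (mod 29). 125 = 4×28 + 13. So 6^{125} ≡ 6^{13} ≡ 5 (mod 29)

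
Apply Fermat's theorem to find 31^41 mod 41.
By Fermat: 31^{40} ≡ 1 mod 41. So 31^{41} = 31^{40} · 31^{1} ≡ 31^{1} ≡ 31 mod 41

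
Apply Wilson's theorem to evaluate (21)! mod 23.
(22)! = (21)! × (22) ≡ -1 (mod 23). So (21)! ≡ -1 × (22)^(-1) ≡ (-1)×(-1) = 1 (mod 23)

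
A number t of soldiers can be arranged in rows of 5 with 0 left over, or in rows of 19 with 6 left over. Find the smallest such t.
M = 5 × 19 = 95. M₁ = 19, y₁ ≡ 4 mod 5. M₂ = 5, y₂ ≡ 4 mod 19. t = 0×19×4 + 6×5×4 ≡ 25 mod 95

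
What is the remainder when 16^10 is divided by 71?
By repeated squaring (mod 71): 16^{1}≡16, 16^{2}≡43, 16^{4}≡3, 16^{8}≡9. Then 16^{10} = 16^{8+2} ≡ 9 × 43 ≡ 32 (mod 71)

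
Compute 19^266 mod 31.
Using Fermat: 19^{30} ≡ 1 (mod 31). 266 ≡ 26 (mod 30). So 19^{266} ≡ 19^{26} ≡ 10 (mod 31)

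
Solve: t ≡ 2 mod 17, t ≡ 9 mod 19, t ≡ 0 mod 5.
M = 17 × 19 × 5 = 1615. M₁ = 95, y₁ ≡ 12 mod 17. M₂ = 85, y₂ ≡ 17 mod 19. M₃ = 323, y₃ ≡ 2 mod 5. t = 2×95×12 + 9×85×17 + 0×323×2 ≡ 750 mod 1615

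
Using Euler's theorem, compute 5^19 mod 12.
By Euler: 5^{4} ≡ 1 mod 12 since gcd(5, 12) = 1. 19 = 4×4 + 3. So 5^{19} ≡ 5^{3} ≡ 5 mod 12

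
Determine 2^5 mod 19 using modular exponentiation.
By repeated squaring mod 19: 2^{1}≡2, 2^{2}≡4, 2^{4}≡16. Then 2^{5} = 2^{4+1} ≡ 16 × 2 ≡ 13 mod 19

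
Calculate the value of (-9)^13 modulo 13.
Using Fermat: (-9)^{12} ≡ 1 mod 13. 13 ≡ 1 mod 12. So (-9)^{13} ≡ (-9)^{1} ≡ 4 mod 13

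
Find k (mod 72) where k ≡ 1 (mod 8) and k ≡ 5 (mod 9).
M = 8 × 9 = 72. M₁ = 9, y₁ ≡ 1 (mod 8). M₂ = 8, y₂ ≡ 8 (mod 9). k = 1×9×1 + 5×8×8 ≡ 41 (mod 72)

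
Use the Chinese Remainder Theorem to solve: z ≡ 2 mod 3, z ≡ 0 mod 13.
M = 3 × 13 = 39. M₁ = 13, y₁ ≡ 1 mod 3. M₂ = 3, y₂ ≡ 9 mod 13. z = 2×13×1 + 0×3×9 ≡ 26 mod 39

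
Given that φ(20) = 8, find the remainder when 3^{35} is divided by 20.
By Euler: 3^{8} ≡ 1 (mod 20) since gcd(3, 20) = 1. 35 = 4×8 + 3. So 3^{35} ≡ 3^{3} ≡ 7 (mod 20)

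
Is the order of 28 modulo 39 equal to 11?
Powers of 28 mod 39: 28^1≡28, 28^2≡4, 28^3≡34, 28^4≡16, 28^5≡19, 28^6≡25, 28^7≡37, 28^8≡22, 28^9≡31, 28^10≡10, 28^11≡7, 28^12≡1. 28^11≡7≢1, so ord ≠ 11. No, the actual order is 12.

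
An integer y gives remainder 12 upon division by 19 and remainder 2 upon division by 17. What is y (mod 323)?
M = 19 × 17 = 323. M₁ = 17, y₁ ≡ 9 (mod 19). M₂ = 19, y₂ ≡ 9 (mod 17). y = 12×17×9 + 2×19×9 ≡ 240 (mod 323)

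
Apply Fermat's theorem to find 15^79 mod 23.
By Fermat: 15^{22} ≡ 1 mod 23. 79 = 3×22 + 13. So 15^{79} ≡ 15^{13} ≡ 5 mod 23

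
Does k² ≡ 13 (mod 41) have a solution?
By Euler's criterion: 13^{20} ≡ 40 (mod 41). Since this equals -1 (≡ 40), 13 is not a QR.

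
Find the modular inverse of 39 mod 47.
Since 47 is prime, by Fermat 39^(-1) ≡ 39^{45} ≡ 41 mod 47. Verify: 39 × 41 = 1599 ≡ 1 mod 47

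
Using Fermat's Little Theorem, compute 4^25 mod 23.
By Fermat: 4^{22} ≡ 1 mod 23. So 4^{25} = 4^{22} · 4^{3} ≡ 4^{3} ≡ 18 mod 23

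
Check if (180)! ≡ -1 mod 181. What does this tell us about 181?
(180)! mod 181 = 180. Since this equals -1 mod 181, Wilson confirms 181 is prime.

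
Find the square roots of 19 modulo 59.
The square roots of 19 mod 59 are 45 and 14. Verify: 45² = 2025 ≡ 19 mod 59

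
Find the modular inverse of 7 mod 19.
Since 19 is prime, by Fermat 7^(-1) ≡ 7^{17} ≡ 11 (mod 19). Verify: 7 × 11 = 77 ≡ 1 (mod 19)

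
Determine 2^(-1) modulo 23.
Since 23 is prime, by Fermat 2^(-1) ≡ 2^{21} ≡ 12 mod 23. Verify: 2 × 12 = 24 ≡ 1 mod 23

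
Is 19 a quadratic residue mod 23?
By Euler's criterion: 19^{11} ≡ 22 mod 23. Since this equals -1 (≡ 22), 19 is not a QR.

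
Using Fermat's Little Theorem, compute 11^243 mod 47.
By Fermat: 11^{46} ≡ 1 (mod 47). 243 ≡ 13 (mod 46). So 11^{243} ≡ 11^{13} ≡ 19 (mod 47)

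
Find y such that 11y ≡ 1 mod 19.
Since 19 is prime, by Fermat 11^(-1) ≡ 11^{17} ≡ 7 mod 19. Verify: 11 × 7 = 77 ≡ 1 mod 19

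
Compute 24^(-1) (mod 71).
Since 71 is prime, by Fermat 24^(-1) ≡ 24^{69} ≡ 3 (mod 71). Verify: 24 × 3 = 72 ≡ 1 (mod 71)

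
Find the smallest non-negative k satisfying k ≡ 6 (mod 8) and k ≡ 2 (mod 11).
M = 8 × 11 = 88. M₁ = 11, y₁ ≡ 3 (mod 8). M₂ = 8, y₂ ≡ 7 (mod 11). k = 6×11×3 + 2×8×7 ≡ 46 (mod 88)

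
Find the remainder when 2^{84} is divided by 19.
By Fermat: 2^{18} ≡ 1 mod 19. 84 = 4×18 + 12. So 2^{84} ≡ 2^{12} ≡ 11 mod 19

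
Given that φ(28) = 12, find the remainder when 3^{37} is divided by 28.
By Euler: 3^{12} ≡ 1 (mod 28) since gcd(3, 28) = 1. 37 = 3×12 + 1. So 3^{37} ≡ 3^{1} ≡ 3 (mod 28)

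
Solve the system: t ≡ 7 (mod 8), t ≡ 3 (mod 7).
M = 8 × 7 = 56. M₁ = 7, y₁ ≡ 7 (mod 8). M₂ = 8, y₂ ≡ 1 (mod 7). t = 7×7×7 + 3×8×1 ≡ 31 (mod 56)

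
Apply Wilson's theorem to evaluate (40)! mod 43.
(42)! = (40)! × (41) × (42) ≡ -1 mod 43. So (40)! ≡ -1 × [(42)(41)]^(-1) ≡ 21 mod 43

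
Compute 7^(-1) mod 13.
Since 13 is prime, by Fermat 7^(-1) ≡ 7^{11} ≡ 2 mod 13. Verify: 7 × 2 = 14 ≡ 1 mod 13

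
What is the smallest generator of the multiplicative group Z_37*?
g = 2. Powers: [2, 4, 8, 16, 32, 27, 17, ...] generates all 36 non-zero residues.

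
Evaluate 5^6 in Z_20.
By repeated squaring mod 20: 5^{1}≡5, 5^{2}≡5, 5^{4}≡5. Then 5^{6} = 5^{4+2} ≡ 5 × 5 ≡ 5 mod 20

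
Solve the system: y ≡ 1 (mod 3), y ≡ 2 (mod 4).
M = 3 × 4 = 12. M₁ = 4, y₁ ≡ 1 (mod 3). M₂ = 3, y₂ ≡ 3 (mod 4). y = 1×4×1 + 2×3×3 ≡ 10 (mod 12)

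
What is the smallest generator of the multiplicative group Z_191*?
g = 19. For each prime q|190: 19^{95}≡190, 19^{38}≡39, 19^{10}≡52, none ≡ 1, so ord_191(19) = 190 and 19 is a primitive root.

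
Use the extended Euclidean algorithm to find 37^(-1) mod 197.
Extended GCD: 37(16) + 197(-3) = 1. So 37^(-1) ≡ 16 (mod 197). Verify: 37 × 16 = 592 ≡ 1 (mod 197)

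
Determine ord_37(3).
Powers of 3 mod 37: 3^1≡3, 3^2≡9, 3^3≡27, 3^4≡7, 3^5≡21, 3^6≡26, 3^7≡4, 3^8≡12, 3^9≡36, 3^10≡34, 3^11≡28, 3^12≡10, 3^13≡30, 3^14≡16, 3^15≡11, 3^16≡33, 3^17≡25, 3^18≡1. ord_37(3) = 18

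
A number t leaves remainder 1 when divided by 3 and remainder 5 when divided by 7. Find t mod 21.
M = 3 × 7 = 21. M₁ = 7, y₁ ≡ 1 mod 3. M₂ = 3, y₂ ≡ 5 mod 7. t = 1×7×1 + 5×3×5 ≡ 19 mod 21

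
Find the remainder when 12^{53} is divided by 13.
By Fermat: 12^{12} ≡ 1 mod 13. 53 = 4×12 + 5. So 12^{53} ≡ 12^{5} ≡ 12 mod 13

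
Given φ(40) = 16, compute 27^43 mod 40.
By Euler: 27^{16} ≡ 1 (mod 40) since gcd(27, 40) = 1. 43 = 2×16 + 11. So 27^{43} ≡ 27^{11} ≡ 3 (mod 40)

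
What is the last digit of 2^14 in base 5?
Using Fermat: 2^{4} ≡ 1 mod 5. 14 ≡ 2 mod 4. So 2^{14} ≡ 2^{2} ≡ 4 mod 5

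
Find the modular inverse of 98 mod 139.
Since 139 is prime, by Fermat 98^(-1) ≡ 98^{137} ≡ 61 mod 139. Verify: 98 × 61 = 5978 ≡ 1 mod 139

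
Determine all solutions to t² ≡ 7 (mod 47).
The square roots of 7 mod 47 are 17 and 30. Verify: 17² = 289 ≡ 7 (mod 47)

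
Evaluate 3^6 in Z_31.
By repeated squaring mod 31: 3^{1}≡3, 3^{2}≡9, 3^{4}≡19. Then 3^{6} = 3^{4+2} ≡ 19 × 9 ≡ 16 mod 31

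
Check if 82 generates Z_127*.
82^{63} ≡ 1 mod 127 and 63 < 126, so ord_127(82) = 63 ≠ 126 and 82 is not a primitive root.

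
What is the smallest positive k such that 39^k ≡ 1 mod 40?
Powers of 39 mod 40: 39^1≡39, 39^2≡1. So the order of 39 is 2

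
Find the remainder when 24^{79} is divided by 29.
By Fermat: 24^{28} ≡ 1 (mod 29). 79 = 2×28 + 23. So 24^{79} ≡ 24^{23} ≡ 25 (mod 29)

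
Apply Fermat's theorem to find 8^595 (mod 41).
By Fermat: 8^{40} ≡ 1 (mod 41). 595 ≡ 35 (mod 40). So 8^{595} ≡ 8^{35} ≡ 32 (mod 41)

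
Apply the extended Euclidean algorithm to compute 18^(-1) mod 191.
Extended GCD: 18(-53) + 191(5) = 1. So 18^(-1) ≡ -53 ≡ 138 mod 191. Verify: 18 × 138 = 2484 ≡ 1 mod 191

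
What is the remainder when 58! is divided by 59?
By Wilson's theorem, (58)! ≡ -1 ≡ 58 mod 59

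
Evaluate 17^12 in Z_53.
By repeated squaring (mod 53): 17^{1}≡17, 17^{2}≡24, 17^{4}≡46, 17^{8}≡49. Then 17^{12} = 17^{8+4} ≡ 49 × 46 ≡ 28 (mod 53)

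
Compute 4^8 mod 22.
By repeated squaring mod 22: 4^{1}≡4, 4^{2}≡16, 4^{4}≡14, 4^{8}≡20. So 4^{8} ≡ 20 mod 22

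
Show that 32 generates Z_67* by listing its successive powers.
32^1, 32^2, ..., 32^{66} mod 67: [32, 19, 5, 26, 28, 25, 63, 6, 58, 47, 30, 22, 34, 16, 43, 36, 13, 14, 46, 65, 3, 29, 57, 15, 11, 17, 8, 55, 18, 40, 7, 23, 66, 35, 48, 62, 41, 39, 42, 4, 61, 9, 20, 37, 45, 33, 51, 24, 31, 54, 53, 21, 2, 64, 38, 10, 52, 56, 50, 59, 12, 49, 27, 60, 44, 1]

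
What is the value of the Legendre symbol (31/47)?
(31/47) = 31^{23} mod 47 = -1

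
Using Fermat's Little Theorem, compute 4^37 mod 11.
By Fermat: 4^{10} ≡ 1 mod 11. 37 = 3×10 + 7. So 4^{37} ≡ 4^{7} ≡ 5 mod 11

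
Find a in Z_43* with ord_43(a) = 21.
9 has order 21 mod 43 since 9^{21} ≡ 1 (mod 43) and no smaller power works.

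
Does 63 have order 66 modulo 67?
ord_67(63) divides 66. For each prime q|66: 63^{33}≡66, 63^{22}≡29, 63^{6}≡9, none ≡ 1. So 63 has order 66 and is a primitive root mod 67.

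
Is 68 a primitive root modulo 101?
68^{25} ≡ 1 (mod 101) and 25 < 100, so ord_101(68) = 25 ≠ 100 and 68 is not a primitive root.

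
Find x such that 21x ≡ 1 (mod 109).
Since 109 is prime, by Fermat 21^(-1) ≡ 21^{107} ≡ 26 (mod 109). Verify: 21 × 26 = 546 ≡ 1 (mod 109)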